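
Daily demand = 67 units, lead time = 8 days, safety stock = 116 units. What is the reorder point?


Formula: ROP = (Daily Demand * Lead Time) + Safety Stock
Demand during lead time = 67 * 8 = 536 units
ROP = 536 + 116 = 652 units

652 units


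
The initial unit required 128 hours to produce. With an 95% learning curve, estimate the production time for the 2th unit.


Formula: T_n = T_1 * (learning_rate)^(log2(n)) where learning_rate = rate/100
Doublings = log2(2) = 1
T_n = 128 * 0.95^1
T_n = 128 * 0.95 = 121.6 hours

121.6 hours


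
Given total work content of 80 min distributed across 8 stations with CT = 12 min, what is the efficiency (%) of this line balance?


Formula: Efficiency = Sum of Task Times / (N_stations * CT) * 100
Total station capacity = 8 stations * 12 min = 96 min
Efficiency = 80 / 96 * 100 = 83.3%

83.3%


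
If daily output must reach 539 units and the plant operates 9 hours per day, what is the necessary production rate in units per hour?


Formula: Production Rate = Daily Demand / Available Hours
Rate = 539 units/day / 9 hours/day
Rate = 59.9 units/hour

59.9 units/hour


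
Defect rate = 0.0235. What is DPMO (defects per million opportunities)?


DPMO = defect_rate * 1000000 = 0.0235 * 1000000

23500


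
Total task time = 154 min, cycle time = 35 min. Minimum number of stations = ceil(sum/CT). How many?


Formula: N_min = ceil(Sum of Task Times / Cycle Time)
N_min = ceil(154 min / 35 min) = ceil(4.4)
N_min = 5 stations

5


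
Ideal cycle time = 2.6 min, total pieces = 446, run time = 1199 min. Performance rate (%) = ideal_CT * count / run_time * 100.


Formula: Performance = (Ideal CT * Total Count) / Run Time * 100
Ideal output time = 2.6 * 446 = 1159.6 min
Performance = 1159.6 / 1199 * 100 = 96.7%

96.7%


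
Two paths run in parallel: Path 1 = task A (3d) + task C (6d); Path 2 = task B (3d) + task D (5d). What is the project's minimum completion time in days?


Path 1 = 3 + 6 = 9 days
Path 2 = 3 + 5 = 8 days
Duration = max(9, 8) = 9 days

9 days


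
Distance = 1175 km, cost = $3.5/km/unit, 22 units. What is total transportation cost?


TC = dist * cost * units = 1175 * 3.5 * 22 = $90475.00

$90475.00


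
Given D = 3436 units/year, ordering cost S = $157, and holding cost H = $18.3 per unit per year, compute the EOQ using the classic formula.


Formula: EOQ = sqrt(2 * D * S / H)
Numerator: 2 * 3436 * 157 = 1078904
2DS/H = 1078904 / 18.3 = 58956.5
EOQ = sqrt(58956.5) = 242.8 units

242.8 units


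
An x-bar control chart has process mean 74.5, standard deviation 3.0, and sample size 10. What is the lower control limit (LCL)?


LCL = 74.5 - 3 * 3.0 / sqrt(10)

71.65


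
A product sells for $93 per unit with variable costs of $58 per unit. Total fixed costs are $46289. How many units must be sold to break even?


Formula: BEQ = Fixed Costs / (Price - Variable Cost)
Contribution margin = $93 - $58 = $35/unit
BEQ = ceil($46289 / $35/unit) = ceil(1322.54) = 1323 units

1323 units


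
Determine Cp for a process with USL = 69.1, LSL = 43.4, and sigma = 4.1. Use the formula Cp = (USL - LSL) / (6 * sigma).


Cp = (69.1 - 43.4) / (6 * 4.1)

1.04


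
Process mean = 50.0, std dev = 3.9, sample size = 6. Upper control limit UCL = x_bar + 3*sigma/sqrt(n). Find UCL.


UCL = 50.0 + 3 * 3.9 / sqrt(6)

54.78


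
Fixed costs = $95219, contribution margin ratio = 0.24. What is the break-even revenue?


Formula: BER = Fixed Costs / Contribution Margin Ratio
BER = $95219 / 0.24
BER = $396745.83 (to the nearest cent)

$396745.83


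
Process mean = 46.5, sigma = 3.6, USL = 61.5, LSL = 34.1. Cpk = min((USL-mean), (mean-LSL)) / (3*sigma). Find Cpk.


Cpu = (61.5 - 46.5) / (3 * 3.6) = 1.39
Cpl = (46.5 - 34.1) / (3 * 3.6) = 1.15
Cpk = min(1.39, 1.15) = 1.15

1.15


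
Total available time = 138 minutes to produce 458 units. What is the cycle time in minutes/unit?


Formula: CT = Available Time / Number of Units
CT = 138 min / 458 units
CT = 0.3 min/unit

0.3 min/unit


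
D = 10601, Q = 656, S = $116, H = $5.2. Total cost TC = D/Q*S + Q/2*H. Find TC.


TC = 10601/656 * 116 + 656/2 * 5.2

$3580.17


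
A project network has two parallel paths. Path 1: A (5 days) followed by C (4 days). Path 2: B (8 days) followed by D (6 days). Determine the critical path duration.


Path 1 = 5 + 4 = 9 days
Path 2 = 8 + 6 = 14 days
Duration = max(9, 14) = 14 days

14 days


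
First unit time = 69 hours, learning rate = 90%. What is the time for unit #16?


Formula: T_n = T_1 * (learning_rate)^(log2(n)) where learning_rate = rate/100
Doublings = log2(16) = 4
T_n = 69 * 0.9^4
T_n = 69 * 0.6561 = 45.3 hours

45.3 hours


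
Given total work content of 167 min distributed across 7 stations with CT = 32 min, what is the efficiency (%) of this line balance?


Formula: Efficiency = Sum of Task Times / (N_stations * CT) * 100
Total station capacity = 7 stations * 32 min = 224 min
Efficiency = 167 / 224 * 100 = 74.6%

74.6%


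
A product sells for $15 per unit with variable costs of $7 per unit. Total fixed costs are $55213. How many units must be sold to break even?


Formula: BEQ = Fixed Costs / (Price - Variable Cost)
Contribution margin = $15 - $7 = $8/unit
BEQ = ceil($55213 / $8/unit) = ceil(6901.62) = 6902 units

6902 units


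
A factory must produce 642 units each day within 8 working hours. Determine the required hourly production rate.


Formula: Production Rate = Daily Demand / Available Hours
Rate = 642 units/day / 8 hours/day
Rate = 80.3 units/hour

80.3 units/hour


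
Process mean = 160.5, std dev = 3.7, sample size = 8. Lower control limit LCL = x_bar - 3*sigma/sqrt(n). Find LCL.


LCL = 160.5 - 3 * 3.7 / sqrt(8)

156.58


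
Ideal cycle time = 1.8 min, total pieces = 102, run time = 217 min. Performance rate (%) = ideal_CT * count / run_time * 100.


Formula: Performance = (Ideal CT * Total Count) / Run Time * 100
Ideal output time = 1.8 * 102 = 183.6 min
Performance = 183.6 / 217 * 100 = 84.6%

84.6%


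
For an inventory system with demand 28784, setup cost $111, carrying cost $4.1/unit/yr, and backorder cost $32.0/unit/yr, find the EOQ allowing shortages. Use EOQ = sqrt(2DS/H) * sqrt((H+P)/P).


Formula: EOQ* = sqrt(2DS/H) * sqrt((H+P)/P)
Base EOQ = sqrt(2*28784*111/4.1) = 1248.42 units
Correction = sqrt((4.1+32.0)/32.0) = 1.06213
EOQ* = 1248.42 * 1.06213 = 1326.0 units

1326.0 units


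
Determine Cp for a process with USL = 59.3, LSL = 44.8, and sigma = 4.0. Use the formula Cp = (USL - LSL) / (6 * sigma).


Cp = (59.3 - 44.8) / (6 * 4.0)

0.6


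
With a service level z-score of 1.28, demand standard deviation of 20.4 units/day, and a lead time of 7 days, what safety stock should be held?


Formula: SS = z * sigma_d * sqrt(LT)
sqrt(LT) = sqrt(7) = 2.6458
SS = 1.28 * 20.4 * 2.6458
SS = 69.1 units

69.1 units


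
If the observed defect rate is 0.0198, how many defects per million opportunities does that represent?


DPMO = defect_rate * 1000000 = 0.0198 * 1000000

19800


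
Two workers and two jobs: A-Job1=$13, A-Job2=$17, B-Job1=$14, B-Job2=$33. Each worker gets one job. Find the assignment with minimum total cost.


Option 1: A->1 + B->2 = $13 + $33 = $46
Option 2: A->2 + B->1 = $17 + $14 = $31
Min cost = min($46, $31) = $31

$31


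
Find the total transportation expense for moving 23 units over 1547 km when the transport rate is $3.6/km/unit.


TC = dist * cost * units = 1547 * 3.6 * 23 = $128091.60

$128091.60


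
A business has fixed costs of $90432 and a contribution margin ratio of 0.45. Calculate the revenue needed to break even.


Formula: BER = Fixed Costs / Contribution Margin Ratio
BER = $90432 / 0.45
BER = $200960.00 (to the nearest cent)

$200960.00


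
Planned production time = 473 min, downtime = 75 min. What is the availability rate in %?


Formula: Availability = (Planned Time - Downtime) / Planned Time * 100
Uptime = 473 - 75 = 398 min
Availability = 398 / 473 * 100 = 84.1%

84.1%


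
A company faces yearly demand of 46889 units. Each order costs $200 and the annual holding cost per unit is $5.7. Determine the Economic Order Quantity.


Formula: EOQ = sqrt(2 * D * S / H)
Numerator: 2 * 46889 * 200 = 18755600
2DS/H = 18755600 / 5.7 = 3290456.1
EOQ = sqrt(3290456.1) = 1814.0 units

1814.0 units


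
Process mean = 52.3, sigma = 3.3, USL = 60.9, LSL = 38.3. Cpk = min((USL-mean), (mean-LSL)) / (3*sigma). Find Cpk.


Cpu = (60.9 - 52.3) / (3 * 3.3) = 0.87
Cpl = (52.3 - 38.3) / (3 * 3.3) = 1.41
Cpk = min(0.87, 1.41) = 0.87

0.87


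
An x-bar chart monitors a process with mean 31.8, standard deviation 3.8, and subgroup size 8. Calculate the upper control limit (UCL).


UCL = 31.8 + 3 * 3.8 / sqrt(8)

35.83


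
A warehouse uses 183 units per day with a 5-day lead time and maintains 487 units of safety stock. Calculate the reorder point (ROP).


Formula: ROP = (Daily Demand * Lead Time) + Safety Stock
Demand during lead time = 183 * 5 = 915 units
ROP = 915 + 487 = 1402 units

1402 units


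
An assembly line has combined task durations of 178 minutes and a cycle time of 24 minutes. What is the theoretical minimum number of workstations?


Formula: N_min = ceil(Sum of Task Times / Cycle Time)
N_min = ceil(178 min / 24 min) = ceil(7.4167)
N_min = 8 stations

8


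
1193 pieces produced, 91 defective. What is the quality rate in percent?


Formula: Quality Rate = Good Pieces / Total Pieces * 100
Good pieces = 1193 - 91 = 1102
QR = 1102 / 1193 * 100 = 92.4%

92.4%


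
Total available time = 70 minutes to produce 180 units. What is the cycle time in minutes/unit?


Formula: CT = Available Time / Number of Units
CT = 70 min / 180 units
CT = 0.39 min/unit

0.39 min/unit


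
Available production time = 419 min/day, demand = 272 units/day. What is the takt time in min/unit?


Formula: Takt Time = Available Production Time / Customer Demand
Takt = 419 min/day / 272 units/day
Takt = 1.54 min/unit

1.54 min/unit


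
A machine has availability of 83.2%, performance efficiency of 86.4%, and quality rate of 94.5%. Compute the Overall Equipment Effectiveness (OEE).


Formula: OEE = Availability * Performance * Quality / 10000
A * P = 83.2% * 86.4% / 100 = 71.88%
OEE = 71.88% * 94.5% / 100 = 67.9%

67.9%


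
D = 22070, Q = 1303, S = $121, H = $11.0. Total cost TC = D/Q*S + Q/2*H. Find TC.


TC = 22070/1303 * 121 + 1303/2 * 11.0

$9215.98


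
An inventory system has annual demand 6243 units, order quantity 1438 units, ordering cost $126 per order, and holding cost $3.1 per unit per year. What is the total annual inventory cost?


TC = 6243/1438 * 126 + 1438/2 * 3.1

$2775.92


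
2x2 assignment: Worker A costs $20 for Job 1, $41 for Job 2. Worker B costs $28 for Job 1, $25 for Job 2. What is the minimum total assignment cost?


Option 1: A->1 + B->2 = $20 + $25 = $45
Option 2: A->2 + B->1 = $41 + $28 = $69
Min cost = min($45, $69) = $45

$45


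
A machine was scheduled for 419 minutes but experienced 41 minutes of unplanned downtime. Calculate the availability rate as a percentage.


Formula: Availability = (Planned Time - Downtime) / Planned Time * 100
Uptime = 419 - 41 = 378 min
Availability = 378 / 419 * 100 = 90.2%

90.2%


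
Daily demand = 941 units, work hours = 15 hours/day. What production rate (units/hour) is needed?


Formula: Production Rate = Daily Demand / Available Hours
Rate = 941 units/day / 15 hours/day
Rate = 62.7 units/hour

62.7 units/hour


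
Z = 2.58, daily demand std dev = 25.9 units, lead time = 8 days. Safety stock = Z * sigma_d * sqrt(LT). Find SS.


Formula: SS = z * sigma_d * sqrt(LT)
sqrt(LT) = sqrt(8) = 2.8284
SS = 2.58 * 25.9 * 2.8284
SS = 189.0 units

189.0 units


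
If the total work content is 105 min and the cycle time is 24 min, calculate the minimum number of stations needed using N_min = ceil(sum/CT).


Formula: N_min = ceil(Sum of Task Times / Cycle Time)
N_min = ceil(105 min / 24 min) = ceil(4.375)
N_min = 5 stations

5


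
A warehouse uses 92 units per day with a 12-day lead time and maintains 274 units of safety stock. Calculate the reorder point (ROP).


Formula: ROP = (Daily Demand * Lead Time) + Safety Stock
Demand during lead time = 92 * 12 = 1104 units
ROP = 1104 + 274 = 1378 units

1378 units


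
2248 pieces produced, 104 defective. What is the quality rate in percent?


Formula: Quality Rate = Good Pieces / Total Pieces * 100
Good pieces = 2248 - 104 = 2144
QR = 2144 / 2248 * 100 = 95.4%

95.4%


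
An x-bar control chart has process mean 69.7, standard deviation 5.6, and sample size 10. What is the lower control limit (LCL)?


LCL = 69.7 - 3 * 5.6 / sqrt(10)

64.39


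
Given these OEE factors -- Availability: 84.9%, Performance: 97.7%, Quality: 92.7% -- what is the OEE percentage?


Formula: OEE = Availability * Performance * Quality / 10000
A * P = 84.9% * 97.7% / 100 = 82.95%
OEE = 82.95% * 92.7% / 100 = 76.9%

76.9%


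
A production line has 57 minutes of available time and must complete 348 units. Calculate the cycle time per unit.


Formula: CT = Available Time / Number of Units
CT = 57 min / 348 units
CT = 0.16 min/unit

0.16 min/unit


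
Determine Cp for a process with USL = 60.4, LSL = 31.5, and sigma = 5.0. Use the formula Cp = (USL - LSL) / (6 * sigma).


Cp = (60.4 - 31.5) / (6 * 5.0)

0.96


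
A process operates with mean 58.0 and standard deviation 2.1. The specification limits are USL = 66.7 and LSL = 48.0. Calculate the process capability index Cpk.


Cpu = (66.7 - 58.0) / (3 * 2.1) = 1.38
Cpl = (58.0 - 48.0) / (3 * 2.1) = 1.59
Cpk = min(1.38, 1.59) = 1.38

1.38


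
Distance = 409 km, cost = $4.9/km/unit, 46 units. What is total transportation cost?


TC = dist * cost * units = 409 * 4.9 * 46 = $92188.60

$92188.60


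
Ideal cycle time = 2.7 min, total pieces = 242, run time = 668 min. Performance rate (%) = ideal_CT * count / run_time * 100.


Formula: Performance = (Ideal CT * Total Count) / Run Time * 100
Ideal output time = 2.7 * 242 = 653.4 min
Performance = 653.4 / 668 * 100 = 97.8%

97.8%


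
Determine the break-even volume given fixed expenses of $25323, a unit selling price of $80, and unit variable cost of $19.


Formula: BEQ = Fixed Costs / (Price - Variable Cost)
Contribution margin = $80 - $19 = $61/unit
BEQ = ceil($25323 / $61/unit) = ceil(415.13) = 416 units

416 units


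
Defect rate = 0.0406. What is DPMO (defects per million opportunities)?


DPMO = defect_rate * 1000000 = 0.0406 * 1000000

40600


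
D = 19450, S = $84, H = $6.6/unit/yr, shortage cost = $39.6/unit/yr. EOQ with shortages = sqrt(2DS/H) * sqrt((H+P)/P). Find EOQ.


Formula: EOQ* = sqrt(2DS/H) * sqrt((H+P)/P)
Base EOQ = sqrt(2*19450*84/6.6) = 703.63 units
Correction = sqrt((6.6+39.6)/39.6) = 1.08012
EOQ* = 703.63 * 1.08012 = 760.0 units

760.0 units


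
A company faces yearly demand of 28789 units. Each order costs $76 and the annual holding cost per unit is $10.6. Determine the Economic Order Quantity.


Formula: EOQ = sqrt(2 * D * S / H)
Numerator: 2 * 28789 * 76 = 4375928
2DS/H = 4375928 / 10.6 = 412823.4
EOQ = sqrt(412823.4) = 642.5 units

642.5 units


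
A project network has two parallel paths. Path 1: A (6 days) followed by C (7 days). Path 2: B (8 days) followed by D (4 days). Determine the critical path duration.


Path 1 = 6 + 7 = 13 days
Path 2 = 8 + 4 = 12 days
Duration = max(13, 12) = 13 days

13 days


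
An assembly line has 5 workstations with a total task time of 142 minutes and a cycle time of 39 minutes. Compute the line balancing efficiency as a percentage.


Formula: Efficiency = Sum of Task Times / (N_stations * CT) * 100
Total station capacity = 5 stations * 39 min = 195 min
Efficiency = 142 / 195 * 100 = 72.8%

72.8%


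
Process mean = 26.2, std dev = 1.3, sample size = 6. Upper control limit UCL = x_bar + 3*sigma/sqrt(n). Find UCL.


UCL = 26.2 + 3 * 1.3 / sqrt(6)

27.79


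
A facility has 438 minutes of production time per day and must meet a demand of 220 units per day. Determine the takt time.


Formula: Takt Time = Available Production Time / Customer Demand
Takt = 438 min/day / 220 units/day
Takt = 1.99 min/unit

1.99 min/unit


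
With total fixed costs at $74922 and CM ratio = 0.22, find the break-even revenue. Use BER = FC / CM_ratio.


Formula: BER = Fixed Costs / Contribution Margin Ratio
BER = $74922 / 0.22
BER = $340554.55 (to the nearest cent)

$340554.55


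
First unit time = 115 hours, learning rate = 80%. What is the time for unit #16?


Formula: T_n = T_1 * (learning_rate)^(log2(n)) where learning_rate = rate/100
Doublings = log2(16) = 4
T_n = 115 * 0.8^4
T_n = 115 * 0.4096 = 47.1 hours

47.1 hours


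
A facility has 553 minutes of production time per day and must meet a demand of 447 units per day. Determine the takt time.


Formula: Takt Time = Available Production Time / Customer Demand
Takt = 553 min/day / 447 units/day
Takt = 1.24 min/unit

1.24 min/unit


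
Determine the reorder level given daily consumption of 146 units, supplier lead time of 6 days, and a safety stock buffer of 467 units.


Formula: ROP = (Daily Demand * Lead Time) + Safety Stock
Demand during lead time = 146 * 6 = 876 units
ROP = 876 + 467 = 1343 units

1343 units


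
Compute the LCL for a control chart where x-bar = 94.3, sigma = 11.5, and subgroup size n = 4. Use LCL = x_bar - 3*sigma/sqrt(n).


LCL = 94.3 - 3 * 11.5 / sqrt(4)

77.05


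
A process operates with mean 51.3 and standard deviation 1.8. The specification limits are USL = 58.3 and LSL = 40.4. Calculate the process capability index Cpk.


Cpu = (58.3 - 51.3) / (3 * 1.8) = 1.3
Cpl = (51.3 - 40.4) / (3 * 1.8) = 2.02
Cpk = min(1.3, 2.02) = 1.3

1.3


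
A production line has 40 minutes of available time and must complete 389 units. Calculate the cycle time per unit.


Formula: CT = Available Time / Number of Units
CT = 40 min / 389 units
CT = 0.1 min/unit

0.1 min/unit


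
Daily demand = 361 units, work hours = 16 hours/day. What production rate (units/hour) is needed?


Formula: Production Rate = Daily Demand / Available Hours
Rate = 361 units/day / 16 hours/day
Rate = 22.6 units/hour

22.6 units/hour


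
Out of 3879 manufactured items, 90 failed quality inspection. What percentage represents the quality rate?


Formula: Quality Rate = Good Pieces / Total Pieces * 100
Good pieces = 3879 - 90 = 3789
QR = 3789 / 3879 * 100 = 97.7%

97.7%


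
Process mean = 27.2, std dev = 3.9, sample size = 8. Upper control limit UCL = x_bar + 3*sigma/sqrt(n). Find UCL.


UCL = 27.2 + 3 * 3.9 / sqrt(8)

31.34


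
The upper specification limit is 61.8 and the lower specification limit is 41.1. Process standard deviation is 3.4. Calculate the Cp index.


Cp = (61.8 - 41.1) / (6 * 3.4)

1.01


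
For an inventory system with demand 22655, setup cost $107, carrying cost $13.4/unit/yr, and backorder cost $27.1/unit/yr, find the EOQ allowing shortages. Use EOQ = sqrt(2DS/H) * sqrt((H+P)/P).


Formula: EOQ* = sqrt(2DS/H) * sqrt((H+P)/P)
Base EOQ = sqrt(2*22655*107/13.4) = 601.5 units
Correction = sqrt((13.4+27.1)/27.1) = 1.22248
EOQ* = 601.5 * 1.22248 = 735.3 units

735.3 units


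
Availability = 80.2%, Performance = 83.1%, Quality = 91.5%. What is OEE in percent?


Formula: OEE = Availability * Performance * Quality / 10000
A * P = 80.2% * 83.1% / 100 = 66.65%
OEE = 66.65% * 91.5% / 100 = 61.0%

61.0%


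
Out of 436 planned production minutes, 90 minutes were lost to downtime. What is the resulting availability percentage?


Formula: Availability = (Planned Time - Downtime) / Planned Time * 100
Uptime = 436 - 90 = 346 min
Availability = 346 / 436 * 100 = 79.4%

79.4%


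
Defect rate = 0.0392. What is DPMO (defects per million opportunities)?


DPMO = defect_rate * 1000000 = 0.0392 * 1000000

39200


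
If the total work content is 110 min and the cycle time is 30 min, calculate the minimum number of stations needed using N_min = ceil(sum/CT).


Formula: N_min = ceil(Sum of Task Times / Cycle Time)
N_min = ceil(110 min / 30 min) = ceil(3.6667)
N_min = 4 stations

4


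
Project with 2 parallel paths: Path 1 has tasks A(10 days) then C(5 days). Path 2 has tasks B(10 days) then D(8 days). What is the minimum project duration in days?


Path 1 = 10 + 5 = 15 days
Path 2 = 10 + 8 = 18 days
Duration = max(15, 18) = 18 days

18 days


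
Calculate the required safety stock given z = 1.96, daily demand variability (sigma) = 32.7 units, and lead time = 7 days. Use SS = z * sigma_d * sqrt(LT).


Formula: SS = z * sigma_d * sqrt(LT)
sqrt(LT) = sqrt(7) = 2.6458
SS = 1.96 * 32.7 * 2.6458
SS = 169.6 units

169.6 units


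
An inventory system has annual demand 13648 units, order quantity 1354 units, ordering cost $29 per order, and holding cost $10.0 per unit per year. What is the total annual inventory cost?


TC = 13648/1354 * 29 + 1354/2 * 10.0

$7062.31


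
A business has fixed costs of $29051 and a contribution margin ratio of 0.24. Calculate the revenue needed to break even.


Formula: BER = Fixed Costs / Contribution Margin Ratio
BER = $29051 / 0.24
BER = $121045.83 (to the nearest cent)

$121045.83


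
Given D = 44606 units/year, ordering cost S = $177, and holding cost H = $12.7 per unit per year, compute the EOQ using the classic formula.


Formula: EOQ = sqrt(2 * D * S / H)
Numerator: 2 * 44606 * 177 = 15790524
2DS/H = 15790524 / 12.7 = 1243348.3
EOQ = sqrt(1243348.3) = 1115.1 units

1115.1 units


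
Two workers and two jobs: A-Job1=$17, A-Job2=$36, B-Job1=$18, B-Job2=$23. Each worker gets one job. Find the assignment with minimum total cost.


Option 1: A->1 + B->2 = $17 + $23 = $40
Option 2: A->2 + B->1 = $36 + $18 = $54
Min cost = min($40, $54) = $40

$40


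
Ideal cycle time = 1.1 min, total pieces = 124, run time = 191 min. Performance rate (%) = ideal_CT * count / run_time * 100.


Formula: Performance = (Ideal CT * Total Count) / Run Time * 100
Ideal output time = 1.1 * 124 = 136.4 min
Performance = 136.4 / 191 * 100 = 71.4%

71.4%


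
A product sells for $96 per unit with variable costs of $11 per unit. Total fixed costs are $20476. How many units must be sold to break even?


Formula: BEQ = Fixed Costs / (Price - Variable Cost)
Contribution margin = $96 - $11 = $85/unit
BEQ = ceil($20476 / $85/unit) = ceil(240.89) = 241 units

241 units


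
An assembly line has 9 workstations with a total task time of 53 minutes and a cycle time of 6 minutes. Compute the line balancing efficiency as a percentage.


Formula: Efficiency = Sum of Task Times / (N_stations * CT) * 100
Total station capacity = 9 stations * 6 min = 54 min
Efficiency = 53 / 54 * 100 = 98.1%

98.1%


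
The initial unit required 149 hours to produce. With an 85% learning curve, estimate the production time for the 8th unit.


Formula: T_n = T_1 * (learning_rate)^(log2(n)) where learning_rate = rate/100
Doublings = log2(8) = 3
T_n = 149 * 0.85^3
T_n = 149 * 0.6141 = 91.5 hours

91.5 hours


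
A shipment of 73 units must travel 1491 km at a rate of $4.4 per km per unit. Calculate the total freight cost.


TC = dist * cost * units = 1491 * 4.4 * 73 = $478909.20

$478909.20


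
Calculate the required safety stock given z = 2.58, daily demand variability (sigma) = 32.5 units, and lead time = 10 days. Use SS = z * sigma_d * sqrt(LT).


Formula: SS = z * sigma_d * sqrt(LT)
sqrt(LT) = sqrt(10) = 3.1623
SS = 2.58 * 32.5 * 3.1623
SS = 265.2 units

265.2 units


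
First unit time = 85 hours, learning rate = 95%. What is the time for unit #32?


Formula: T_n = T_1 * (learning_rate)^(log2(n)) where learning_rate = rate/100
Doublings = log2(32) = 5
T_n = 85 * 0.95^5
T_n = 85 * 0.7738 = 65.8 hours

65.8 hours


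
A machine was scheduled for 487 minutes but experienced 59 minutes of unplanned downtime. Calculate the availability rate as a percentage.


Formula: Availability = (Planned Time - Downtime) / Planned Time * 100
Uptime = 487 - 59 = 428 min
Availability = 428 / 487 * 100 = 87.9%

87.9%


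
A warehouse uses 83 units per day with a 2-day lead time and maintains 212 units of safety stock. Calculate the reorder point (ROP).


Formula: ROP = (Daily Demand * Lead Time) + Safety Stock
Demand during lead time = 83 * 2 = 166 units
ROP = 166 + 212 = 378 units

378 units


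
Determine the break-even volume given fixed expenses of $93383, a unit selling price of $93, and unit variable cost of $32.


Formula: BEQ = Fixed Costs / (Price - Variable Cost)
Contribution margin = $93 - $32 = $61/unit
BEQ = ceil($93383 / $61/unit) = ceil(1530.87) = 1531 units

1531 units


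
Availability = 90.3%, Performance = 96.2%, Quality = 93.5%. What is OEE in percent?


Formula: OEE = Availability * Performance * Quality / 10000
A * P = 90.3% * 96.2% / 100 = 86.87%
OEE = 86.87% * 93.5% / 100 = 81.2%

81.2%


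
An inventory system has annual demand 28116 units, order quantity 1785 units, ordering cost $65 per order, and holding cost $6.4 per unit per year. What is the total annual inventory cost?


TC = 28116/1785 * 65 + 1785/2 * 6.4

$6735.83


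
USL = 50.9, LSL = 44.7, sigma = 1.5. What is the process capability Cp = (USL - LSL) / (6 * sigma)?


Cp = (50.9 - 44.7) / (6 * 1.5)

0.69


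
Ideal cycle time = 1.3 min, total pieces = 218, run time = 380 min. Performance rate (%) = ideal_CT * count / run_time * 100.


Formula: Performance = (Ideal CT * Total Count) / Run Time * 100
Ideal output time = 1.3 * 218 = 283.4 min
Performance = 283.4 / 380 * 100 = 74.6%

74.6%


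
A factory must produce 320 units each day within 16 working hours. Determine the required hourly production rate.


Formula: Production Rate = Daily Demand / Available Hours
Rate = 320 units/day / 16 hours/day
Rate = 20.0 units/hour

20.0 units/hour


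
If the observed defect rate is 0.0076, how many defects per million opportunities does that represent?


DPMO = defect_rate * 1000000 = 0.0076 * 1000000

7600


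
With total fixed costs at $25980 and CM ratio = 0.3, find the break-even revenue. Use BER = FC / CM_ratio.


Formula: BER = Fixed Costs / Contribution Margin Ratio
BER = $25980 / 0.3
BER = $86600.00 (to the nearest cent)

$86600.00


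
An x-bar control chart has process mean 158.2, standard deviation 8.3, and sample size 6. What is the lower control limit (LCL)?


LCL = 158.2 - 3 * 8.3 / sqrt(6)

148.03


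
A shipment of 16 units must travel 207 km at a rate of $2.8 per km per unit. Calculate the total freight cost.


TC = dist * cost * units = 207 * 2.8 * 16 = $9273.60

$9273.60


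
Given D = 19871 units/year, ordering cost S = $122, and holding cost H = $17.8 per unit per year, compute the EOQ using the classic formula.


Formula: EOQ = sqrt(2 * D * S / H)
Numerator: 2 * 19871 * 122 = 4848524
2DS/H = 4848524 / 17.8 = 272389.0
EOQ = sqrt(272389.0) = 521.9 units

521.9 units


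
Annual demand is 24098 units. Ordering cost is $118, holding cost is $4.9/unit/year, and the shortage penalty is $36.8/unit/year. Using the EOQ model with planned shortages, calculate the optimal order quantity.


Formula: EOQ* = sqrt(2DS/H) * sqrt((H+P)/P)
Base EOQ = sqrt(2*24098*118/4.9) = 1077.33 units
Correction = sqrt((4.9+36.8)/36.8) = 1.0645
EOQ* = 1077.33 * 1.0645 = 1146.8 units

1146.8 units


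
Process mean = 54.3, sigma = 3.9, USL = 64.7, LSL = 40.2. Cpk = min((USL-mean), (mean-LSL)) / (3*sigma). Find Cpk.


Cpu = (64.7 - 54.3) / (3 * 3.9) = 0.89
Cpl = (54.3 - 40.2) / (3 * 3.9) = 1.21
Cpk = min(0.89, 1.21) = 0.89

0.89


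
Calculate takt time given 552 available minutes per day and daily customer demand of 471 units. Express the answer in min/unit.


Formula: Takt Time = Available Production Time / Customer Demand
Takt = 552 min/day / 471 units/day
Takt = 1.17 min/unit

1.17 min/unit


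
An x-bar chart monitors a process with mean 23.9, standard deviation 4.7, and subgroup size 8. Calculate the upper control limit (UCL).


UCL = 23.9 + 3 * 4.7 / sqrt(8)

28.89


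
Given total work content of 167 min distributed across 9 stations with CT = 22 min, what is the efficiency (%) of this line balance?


Formula: Efficiency = Sum of Task Times / (N_stations * CT) * 100
Total station capacity = 9 stations * 22 min = 198 min
Efficiency = 167 / 198 * 100 = 84.3%

84.3%


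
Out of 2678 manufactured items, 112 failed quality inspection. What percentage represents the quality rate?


Formula: Quality Rate = Good Pieces / Total Pieces * 100
Good pieces = 2678 - 112 = 2566
QR = 2566 / 2678 * 100 = 95.8%

95.8%


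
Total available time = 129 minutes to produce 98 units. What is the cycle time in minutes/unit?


Formula: CT = Available Time / Number of Units
CT = 129 min / 98 units
CT = 1.32 min/unit

1.32 min/unit


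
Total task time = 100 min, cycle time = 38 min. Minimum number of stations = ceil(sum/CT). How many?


Formula: N_min = ceil(Sum of Task Times / Cycle Time)
N_min = ceil(100 min / 38 min) = ceil(2.6316)
N_min = 3 stations

3


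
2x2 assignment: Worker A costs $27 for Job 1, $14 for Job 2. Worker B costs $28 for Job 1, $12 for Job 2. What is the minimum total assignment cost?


Option 1: A->1 + B->2 = $27 + $12 = $39
Option 2: A->2 + B->1 = $14 + $28 = $42
Min cost = min($39, $42) = $39

$39


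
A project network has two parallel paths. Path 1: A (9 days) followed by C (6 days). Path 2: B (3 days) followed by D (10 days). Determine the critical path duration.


Path 1 = 9 + 6 = 15 days
Path 2 = 3 + 10 = 13 days
Duration = max(15, 13) = 15 days

15 days


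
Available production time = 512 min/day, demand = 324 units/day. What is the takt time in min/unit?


Formula: Takt Time = Available Production Time / Customer Demand
Takt = 512 min/day / 324 units/day
Takt = 1.58 min/unit

1.58 min/unit


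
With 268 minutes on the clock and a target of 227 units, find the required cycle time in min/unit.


Formula: CT = Available Time / Number of Units
CT = 268 min / 227 units
CT = 1.18 min/unit

1.18 min/unit


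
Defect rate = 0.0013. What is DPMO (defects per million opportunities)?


DPMO = defect_rate * 1000000 = 0.0013 * 1000000

1300


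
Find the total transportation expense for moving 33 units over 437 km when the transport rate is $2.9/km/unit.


TC = dist * cost * units = 437 * 2.9 * 33 = $41820.90

$41820.90


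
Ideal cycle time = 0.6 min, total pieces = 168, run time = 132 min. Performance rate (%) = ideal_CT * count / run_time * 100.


Formula: Performance = (Ideal CT * Total Count) / Run Time * 100
Ideal output time = 0.6 * 168 = 100.8 min
Performance = 100.8 / 132 * 100 = 76.4%

76.4%


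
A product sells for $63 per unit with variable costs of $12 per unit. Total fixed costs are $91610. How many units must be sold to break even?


Formula: BEQ = Fixed Costs / (Price - Variable Cost)
Contribution margin = $63 - $12 = $51/unit
BEQ = ceil($91610 / $51/unit) = ceil(1796.27) = 1797 units

1797 units


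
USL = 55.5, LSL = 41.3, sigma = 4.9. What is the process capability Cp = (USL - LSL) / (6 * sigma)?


Cp = (55.5 - 41.3) / (6 * 4.9)

0.48


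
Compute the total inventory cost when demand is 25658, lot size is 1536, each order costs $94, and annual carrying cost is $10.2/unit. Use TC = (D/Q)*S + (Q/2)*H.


TC = 25658/1536 * 94 + 1536/2 * 10.2

$9403.82


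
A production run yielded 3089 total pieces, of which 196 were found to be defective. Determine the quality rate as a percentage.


Formula: Quality Rate = Good Pieces / Total Pieces * 100
Good pieces = 3089 - 196 = 2893
QR = 2893 / 3089 * 100 = 93.7%

93.7%


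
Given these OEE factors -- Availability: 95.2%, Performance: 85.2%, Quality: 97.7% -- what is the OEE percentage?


Formula: OEE = Availability * Performance * Quality / 10000
A * P = 95.2% * 85.2% / 100 = 81.11%
OEE = 81.11% * 97.7% / 100 = 79.2%

79.2%


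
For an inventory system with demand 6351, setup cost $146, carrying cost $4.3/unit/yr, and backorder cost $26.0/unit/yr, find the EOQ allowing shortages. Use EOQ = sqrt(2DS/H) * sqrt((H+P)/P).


Formula: EOQ* = sqrt(2DS/H) * sqrt((H+P)/P)
Base EOQ = sqrt(2*6351*146/4.3) = 656.72 units
Correction = sqrt((4.3+26.0)/26.0) = 1.07953
EOQ* = 656.72 * 1.07953 = 708.9 units

708.9 units


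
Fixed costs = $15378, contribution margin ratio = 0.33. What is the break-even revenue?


Formula: BER = Fixed Costs / Contribution Margin Ratio
BER = $15378 / 0.33
BER = $46600.00 (to the nearest cent)

$46600.00


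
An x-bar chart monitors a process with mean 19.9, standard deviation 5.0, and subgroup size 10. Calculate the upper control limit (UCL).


UCL = 19.9 + 3 * 5.0 / sqrt(10)

24.64


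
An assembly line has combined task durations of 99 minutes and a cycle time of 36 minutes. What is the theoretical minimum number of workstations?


Formula: N_min = ceil(Sum of Task Times / Cycle Time)
N_min = ceil(99 min / 36 min) = ceil(2.75)
N_min = 3 stations

3


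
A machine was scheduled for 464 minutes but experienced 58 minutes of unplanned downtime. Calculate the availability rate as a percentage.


Formula: Availability = (Planned Time - Downtime) / Planned Time * 100
Uptime = 464 - 58 = 406 min
Availability = 406 / 464 * 100 = 87.5%

87.5%


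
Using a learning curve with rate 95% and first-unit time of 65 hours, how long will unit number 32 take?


Formula: T_n = T_1 * (learning_rate)^(log2(n)) where learning_rate = rate/100
Doublings = log2(32) = 5
T_n = 65 * 0.95^5
T_n = 65 * 0.7738 = 50.3 hours

50.3 hours


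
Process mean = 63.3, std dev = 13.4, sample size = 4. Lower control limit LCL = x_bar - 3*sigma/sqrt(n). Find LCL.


LCL = 63.3 - 3 * 13.4 / sqrt(4)

43.2


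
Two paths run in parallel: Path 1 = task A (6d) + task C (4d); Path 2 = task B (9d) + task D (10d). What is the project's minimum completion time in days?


Path 1 = 6 + 4 = 10 days
Path 2 = 9 + 10 = 19 days
Duration = max(10, 19) = 19 days

19 days


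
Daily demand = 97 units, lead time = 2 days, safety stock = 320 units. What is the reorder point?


Formula: ROP = (Daily Demand * Lead Time) + Safety Stock
Demand during lead time = 97 * 2 = 194 units
ROP = 194 + 320 = 514 units

514 units


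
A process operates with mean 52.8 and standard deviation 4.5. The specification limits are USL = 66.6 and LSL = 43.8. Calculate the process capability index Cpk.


Cpu = (66.6 - 52.8) / (3 * 4.5) = 1.02
Cpl = (52.8 - 43.8) / (3 * 4.5) = 0.67
Cpk = min(1.02, 0.67) = 0.67

0.67


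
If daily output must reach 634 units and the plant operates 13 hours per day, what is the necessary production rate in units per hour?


Formula: Production Rate = Daily Demand / Available Hours
Rate = 634 units/day / 13 hours/day
Rate = 48.8 units/hour

48.8 units/hour


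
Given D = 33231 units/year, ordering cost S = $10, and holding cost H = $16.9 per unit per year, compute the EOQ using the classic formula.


Formula: EOQ = sqrt(2 * D * S / H)
Numerator: 2 * 33231 * 10 = 664620
2DS/H = 664620 / 16.9 = 39326.6
EOQ = sqrt(39326.6) = 198.3 units

198.3 units


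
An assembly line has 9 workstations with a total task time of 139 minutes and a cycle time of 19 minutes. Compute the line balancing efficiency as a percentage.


Formula: Efficiency = Sum of Task Times / (N_stations * CT) * 100
Total station capacity = 9 stations * 19 min = 171 min
Efficiency = 139 / 171 * 100 = 81.3%

81.3%


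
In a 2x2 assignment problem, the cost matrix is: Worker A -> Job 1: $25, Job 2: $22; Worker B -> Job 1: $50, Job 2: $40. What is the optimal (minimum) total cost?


Option 1: A->1 + B->2 = $25 + $40 = $65
Option 2: A->2 + B->1 = $22 + $50 = $72
Min cost = min($65, $72) = $65

$65


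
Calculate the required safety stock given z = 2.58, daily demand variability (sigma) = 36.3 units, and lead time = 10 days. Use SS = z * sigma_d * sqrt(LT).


Formula: SS = z * sigma_d * sqrt(LT)
sqrt(LT) = sqrt(10) = 3.1623
SS = 2.58 * 36.3 * 3.1623
SS = 296.2 units

296.2 units


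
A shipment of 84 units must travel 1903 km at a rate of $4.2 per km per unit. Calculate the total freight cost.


TC = dist * cost * units = 1903 * 4.2 * 84 = $671378.40

$671378.40


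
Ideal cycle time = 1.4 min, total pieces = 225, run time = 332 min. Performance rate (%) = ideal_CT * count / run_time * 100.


Formula: Performance = (Ideal CT * Total Count) / Run Time * 100
Ideal output time = 1.4 * 225 = 315.0 min
Performance = 315.0 / 332 * 100 = 94.9%

94.9%


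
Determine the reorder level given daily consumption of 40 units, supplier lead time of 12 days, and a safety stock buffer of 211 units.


Formula: ROP = (Daily Demand * Lead Time) + Safety Stock
Demand during lead time = 40 * 12 = 480 units
ROP = 480 + 211 = 691 units

691 units


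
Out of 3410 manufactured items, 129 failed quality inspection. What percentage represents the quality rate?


Formula: Quality Rate = Good Pieces / Total Pieces * 100
Good pieces = 3410 - 129 = 3281
QR = 3281 / 3410 * 100 = 96.2%

96.2%


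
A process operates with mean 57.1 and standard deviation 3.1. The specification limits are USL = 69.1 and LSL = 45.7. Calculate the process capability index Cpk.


Cpu = (69.1 - 57.1) / (3 * 3.1) = 1.29
Cpl = (57.1 - 45.7) / (3 * 3.1) = 1.23
Cpk = min(1.29, 1.23) = 1.23

1.23


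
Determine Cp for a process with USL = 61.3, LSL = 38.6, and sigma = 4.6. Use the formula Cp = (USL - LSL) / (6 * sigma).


Cp = (61.3 - 38.6) / (6 * 4.6)

0.82


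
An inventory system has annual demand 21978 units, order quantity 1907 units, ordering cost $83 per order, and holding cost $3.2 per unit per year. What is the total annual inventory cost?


TC = 21978/1907 * 83 + 1907/2 * 3.2

$4007.77


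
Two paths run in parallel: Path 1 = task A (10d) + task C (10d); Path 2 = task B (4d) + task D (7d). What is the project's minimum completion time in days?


Path 1 = 10 + 10 = 20 days
Path 2 = 4 + 7 = 11 days
Duration = max(20, 11) = 20 days

20 days


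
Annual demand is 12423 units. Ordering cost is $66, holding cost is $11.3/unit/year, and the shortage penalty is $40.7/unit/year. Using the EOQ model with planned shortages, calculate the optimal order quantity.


Formula: EOQ* = sqrt(2DS/H) * sqrt((H+P)/P)
Base EOQ = sqrt(2*12423*66/11.3) = 380.94 units
Correction = sqrt((11.3+40.7)/40.7) = 1.13033
EOQ* = 380.94 * 1.13033 = 430.6 units

430.6 units


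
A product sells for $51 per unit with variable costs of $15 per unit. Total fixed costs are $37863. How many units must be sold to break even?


Formula: BEQ = Fixed Costs / (Price - Variable Cost)
Contribution margin = $51 - $15 = $36/unit
BEQ = ceil($37863 / $36/unit) = ceil(1051.75) = 1052 units

1052 units


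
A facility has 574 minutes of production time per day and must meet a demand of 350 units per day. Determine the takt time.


Formula: Takt Time = Available Production Time / Customer Demand
Takt = 574 min/day / 350 units/day
Takt = 1.64 min/unit

1.64 min/unit


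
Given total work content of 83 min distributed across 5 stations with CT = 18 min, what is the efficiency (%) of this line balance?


Formula: Efficiency = Sum of Task Times / (N_stations * CT) * 100
Total station capacity = 5 stations * 18 min = 90 min
Efficiency = 83 / 90 * 100 = 92.2%

92.2%


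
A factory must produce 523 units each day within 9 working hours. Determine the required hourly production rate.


Formula: Production Rate = Daily Demand / Available Hours
Rate = 523 units/day / 9 hours/day
Rate = 58.1 units/hour

58.1 units/hour


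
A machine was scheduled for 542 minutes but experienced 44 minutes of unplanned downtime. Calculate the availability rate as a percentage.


Formula: Availability = (Planned Time - Downtime) / Planned Time * 100
Uptime = 542 - 44 = 498 min
Availability = 498 / 542 * 100 = 91.9%

91.9%
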